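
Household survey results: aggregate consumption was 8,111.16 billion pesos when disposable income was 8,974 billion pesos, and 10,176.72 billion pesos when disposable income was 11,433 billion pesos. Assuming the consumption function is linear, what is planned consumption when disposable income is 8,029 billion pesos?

C = 7317.36

MPC = (10176.72 − 8111.16)/(11433 − 8974) = 2065.56/2459 = 0.84
a = 8111.16 − 0.84(8974) = 8111.16 − 7538.16 = 573
C = 573 + 0.84(8029) = 573 + 6744.36 = 7317.36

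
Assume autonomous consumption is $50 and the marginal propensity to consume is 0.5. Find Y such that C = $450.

Y = 800

50 + 0.5Y = 450
0.5Y = 400, so Y = 400/0.5 = 800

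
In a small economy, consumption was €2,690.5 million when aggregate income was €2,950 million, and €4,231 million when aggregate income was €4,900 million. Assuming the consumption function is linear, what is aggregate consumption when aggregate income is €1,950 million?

MPC = (4231 − 2690.5)/(4900 − 2950) = 1540.5/1950 = 0.79
a = 2690.5 − 0.79(2950) = 2690.5 − 2330.5 = 360
C = 360 + 0.79(1950) = 360 + 1540.5 = 1900.5

C = 1900.5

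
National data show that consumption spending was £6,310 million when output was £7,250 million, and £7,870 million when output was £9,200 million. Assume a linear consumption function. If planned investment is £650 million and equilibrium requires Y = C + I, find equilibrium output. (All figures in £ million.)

Y = 5800

MPC = (7870 − 6310)/(9200 − 7250) = 1560/1950 = 0.8
a = 6310 − 0.8(7250) = 510
Equilibrium: Y = 510 + 0.8Y + 650
0.2Y = 1160, so Y = 1160/0.2 = 5800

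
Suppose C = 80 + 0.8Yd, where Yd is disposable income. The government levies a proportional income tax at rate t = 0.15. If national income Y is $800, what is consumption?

Yd = (1 − 0.15)(800) = 0.85(800) = 680
C = 80 + 0.8(680) = 80 + 544 = 624

C = 624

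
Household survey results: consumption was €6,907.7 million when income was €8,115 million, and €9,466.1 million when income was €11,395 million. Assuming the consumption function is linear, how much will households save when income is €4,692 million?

MPC = (9466.1 − 6907.7)/(11395 − 8115) = 2558.4/3280 = 0.78
a = 6907.7 − 0.78(8115) = 6907.7 − 6329.7 = 578
C = 578 + 0.78(4692) = 4237.76
S = 4692 − 4237.76 = 454.24

S = 454.24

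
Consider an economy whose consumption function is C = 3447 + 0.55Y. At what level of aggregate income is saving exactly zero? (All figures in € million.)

Y = 7660

At break-even, C = Y: 3447 + 0.55Y = Y
0.45Y = 3447, so Y = 3447/0.45 = 7660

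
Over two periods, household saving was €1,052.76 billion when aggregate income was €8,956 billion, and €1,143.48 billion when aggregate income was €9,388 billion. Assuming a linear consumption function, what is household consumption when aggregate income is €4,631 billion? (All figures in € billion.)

C = 4486.49

MPS = ΔS/ΔY = (1143.48 − 1052.76)/(9388 − 8956) = 90.72/432 = 0.21
MPC = 1 − MPS = 0.79
Autonomous saving = 1052.76 − 0.21(8956) = -828, so a = 828
C = 828 + 0.79(4631) = 828 + 3658.49 = 4486.49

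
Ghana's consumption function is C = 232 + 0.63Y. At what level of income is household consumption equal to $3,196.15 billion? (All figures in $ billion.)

232 + 0.63Y = 3196.15
0.63Y = 2964.15, so Y = 2964.15/0.63 = 4705

Y = 4705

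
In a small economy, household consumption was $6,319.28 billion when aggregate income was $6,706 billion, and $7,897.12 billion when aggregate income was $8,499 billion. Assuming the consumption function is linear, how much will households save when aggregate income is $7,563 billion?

S = 489.56

MPC = (7897.12 − 6319.28)/(8499 − 6706) = 1577.84/1793 = 0.88
a = 6319.28 − 0.88(6706) = 6319.28 − 5901.28 = 418
C = 418 + 0.88(7563) = 7073.44
S = 7563 − 7073.44 = 489.56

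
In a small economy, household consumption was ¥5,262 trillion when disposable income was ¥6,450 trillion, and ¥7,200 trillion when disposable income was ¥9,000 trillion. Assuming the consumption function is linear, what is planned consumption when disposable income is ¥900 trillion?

C = 1044

MPC = (7200 − 5262)/(9000 − 6450) = 1938/2550 = 0.76
a = 5262 − 0.76(6450) = 5262 − 4902 = 360
C = 360 + 0.76(900) = 360 + 684 = 1044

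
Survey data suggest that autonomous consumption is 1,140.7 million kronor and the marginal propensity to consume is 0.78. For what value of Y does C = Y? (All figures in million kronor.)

Y = 5185

At break-even, C = Y: 1140.7 + 0.78Y = Y
0.22Y = 1140.7, so Y = 1140.7/0.22 = 5185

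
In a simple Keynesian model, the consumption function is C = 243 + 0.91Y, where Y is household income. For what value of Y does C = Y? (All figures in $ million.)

Y = 2700

At break-even, C = Y: 243 + 0.91Y = Y
0.09Y = 243, so Y = 243/0.09 = 2700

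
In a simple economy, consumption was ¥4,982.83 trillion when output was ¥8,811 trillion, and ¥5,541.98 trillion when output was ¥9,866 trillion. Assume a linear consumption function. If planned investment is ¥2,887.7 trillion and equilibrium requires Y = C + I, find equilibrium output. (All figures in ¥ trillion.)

MPC = (5541.98 − 4982.83)/(9866 − 8811) = 559.15/1055 = 0.53
a = 4982.83 − 0.53(8811) = 313
Equilibrium: Y = 313 + 0.53Y + 2887.7
0.47Y = 3200.7, so Y = 3200.7/0.47 = 6810

Y = 6810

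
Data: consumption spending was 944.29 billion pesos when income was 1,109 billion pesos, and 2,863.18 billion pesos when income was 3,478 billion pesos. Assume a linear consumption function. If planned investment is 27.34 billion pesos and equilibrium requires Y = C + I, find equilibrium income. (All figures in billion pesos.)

MPC = (2863.18 − 944.29)/(3478 − 1109) = 1918.89/2369 = 0.81
a = 944.29 − 0.81(1109) = 46
Equilibrium: Y = 46 + 0.81Y + 27.34
0.19Y = 73.34, so Y = 73.34/0.19 = 386

Y = 386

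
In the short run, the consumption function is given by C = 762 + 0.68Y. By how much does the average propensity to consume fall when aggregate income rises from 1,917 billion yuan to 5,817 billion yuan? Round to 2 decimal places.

ΔAPC = 0.27

At Y = 1917: C = 762 + 0.68(1917) = 2065.56, APC = 2065.56/1917 = 1.077
At Y = 5817: C = 4717.56, APC = 4717.56/5817 = 0.811
Fall in APC = 1.077 − 0.811 = 0.266 ≈ 0.27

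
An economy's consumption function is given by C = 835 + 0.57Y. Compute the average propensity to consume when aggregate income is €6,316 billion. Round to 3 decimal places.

APC = 0.702

C = 835 + 0.57(6316) = 4435.12
APC = C/Y = 4435.12/6316 = 0.702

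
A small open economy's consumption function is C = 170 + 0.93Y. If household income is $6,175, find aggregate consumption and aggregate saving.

C = 5912.75; S = 262.25

C = 170 + 0.93(6175) = 170 + 5742.75 = 5912.75
S = Y − C = 6175 − 5912.75 = 262.25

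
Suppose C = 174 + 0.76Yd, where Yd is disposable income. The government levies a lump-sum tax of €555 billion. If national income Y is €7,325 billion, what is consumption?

Yd = Y − T = 7325 − 555 = 6770
C = 174 + 0.76(6770) = 174 + 5145.2 = 5319.2

C = 5319.2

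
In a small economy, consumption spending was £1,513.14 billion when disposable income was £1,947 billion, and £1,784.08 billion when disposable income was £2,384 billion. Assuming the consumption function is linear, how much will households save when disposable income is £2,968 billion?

S = 821.84

MPC = (1784.08 − 1513.14)/(2384 − 1947) = 270.94/437 = 0.62
a = 1513.14 − 0.62(1947) = 1513.14 − 1207.14 = 306
C = 306 + 0.62(2968) = 2146.16
S = 2968 − 2146.16 = 821.84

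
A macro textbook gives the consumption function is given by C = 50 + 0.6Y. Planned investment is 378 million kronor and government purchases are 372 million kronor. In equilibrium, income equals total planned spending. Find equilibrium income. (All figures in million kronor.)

Y = C + I + G = 50 + 0.6Y + 378 + 372
Y − 0.6Y = 800
0.4Y = 800, so Y = 800/0.4 = 2000

Y = 2000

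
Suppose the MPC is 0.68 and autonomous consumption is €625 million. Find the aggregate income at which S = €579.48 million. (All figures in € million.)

S = Y − C = -625 + 0.32Y
-625 + 0.32Y = 579.48, so 0.32Y = 1204.48 and Y = 3764

Y = 3764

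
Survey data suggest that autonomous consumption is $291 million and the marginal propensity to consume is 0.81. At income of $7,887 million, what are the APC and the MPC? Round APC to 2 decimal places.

APC = 0.85; MPC = 0.81

MPC = 0.81 (the slope of the consumption function)
C = 291 + 0.81(7887) = 6679.47, so APC = 6679.47/7887 = 0.85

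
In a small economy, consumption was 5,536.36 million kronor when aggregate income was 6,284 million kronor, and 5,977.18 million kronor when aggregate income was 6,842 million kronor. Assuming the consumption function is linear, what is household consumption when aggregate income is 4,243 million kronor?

C = 3923.97

MPC = (5977.18 − 5536.36)/(6842 − 6284) = 440.82/558 = 0.79
a = 5536.36 − 0.79(6284) = 5536.36 − 4964.36 = 572
C = 572 + 0.79(4243) = 572 + 3351.97 = 3923.97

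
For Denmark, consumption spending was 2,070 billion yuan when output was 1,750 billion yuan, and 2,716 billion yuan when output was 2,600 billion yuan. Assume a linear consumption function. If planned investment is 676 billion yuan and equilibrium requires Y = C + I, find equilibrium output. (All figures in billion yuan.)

Y = 5900

MPC = (2716 − 2070)/(2600 − 1750) = 646/850 = 0.76
a = 2070 − 0.76(1750) = 740
Equilibrium: Y = 740 + 0.76Y + 676
0.24Y = 1416, so Y = 1416/0.24 = 5900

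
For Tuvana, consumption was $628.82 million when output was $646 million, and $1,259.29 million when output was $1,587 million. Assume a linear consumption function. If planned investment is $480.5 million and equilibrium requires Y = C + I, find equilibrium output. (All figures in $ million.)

MPC = (1259.29 − 628.82)/(1587 − 646) = 630.47/941 = 0.67
a = 628.82 − 0.67(646) = 196
Equilibrium: Y = 196 + 0.67Y + 480.5
0.33Y = 676.5, so Y = 676.5/0.33 = 2050

Y = 2050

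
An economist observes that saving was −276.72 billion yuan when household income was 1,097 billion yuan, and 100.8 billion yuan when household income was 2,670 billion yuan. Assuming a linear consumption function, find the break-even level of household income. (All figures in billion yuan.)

MPS = ΔS/ΔY = (100.8 − (-276.72))/(2670 − 1097) = 377.52/1573 = 0.24
MPC = 1 − MPS = 0.76
From S(1097) = -276.72: −a + 0.24(1097) = -276.72, so a = 263.28 − (-276.72) = 540
Break-even (S = 0): Y = a/MPS = 540/0.24 = 2250

Y = 2250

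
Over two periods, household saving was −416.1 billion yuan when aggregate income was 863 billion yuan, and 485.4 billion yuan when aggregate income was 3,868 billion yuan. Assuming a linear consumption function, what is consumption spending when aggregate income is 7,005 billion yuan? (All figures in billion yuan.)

C = 5578.5

MPS = ΔS/ΔY = (485.4 − (-416.1))/(3868 − 863) = 901.5/3005 = 0.3
MPC = 1 − MPS = 0.7
Autonomous saving = -416.1 − 0.3(863) = -675, so a = 675
C = 675 + 0.7(7005) = 675 + 4903.5 = 5578.5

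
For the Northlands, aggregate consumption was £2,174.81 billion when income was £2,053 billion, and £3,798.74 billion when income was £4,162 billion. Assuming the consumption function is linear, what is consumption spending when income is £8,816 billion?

MPC = (3798.74 − 2174.81)/(4162 − 2053) = 1623.93/2109 = 0.77
a = 2174.81 − 0.77(2053) = 2174.81 − 1580.81 = 594
C = 594 + 0.77(8816) = 594 + 6788.32 = 7382.32

C = 7382.32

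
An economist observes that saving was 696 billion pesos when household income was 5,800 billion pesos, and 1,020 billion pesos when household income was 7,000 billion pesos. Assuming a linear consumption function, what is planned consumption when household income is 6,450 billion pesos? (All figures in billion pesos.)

C = 5578.5

MPS = ΔS/ΔY = (1020 − 696)/(7000 − 5800) = 324/1200 = 0.27
MPC = 1 − MPS = 0.73
Autonomous saving = 696 − 0.27(5800) = -870, so a = 870
C = 870 + 0.73(6450) = 870 + 4708.5 = 5578.5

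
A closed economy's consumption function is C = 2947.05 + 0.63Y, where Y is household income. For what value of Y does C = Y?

At break-even, C = Y: 2947.05 + 0.63Y = Y
0.37Y = 2947.05, so Y = 2947.05/0.37 = 7965

Y = 7965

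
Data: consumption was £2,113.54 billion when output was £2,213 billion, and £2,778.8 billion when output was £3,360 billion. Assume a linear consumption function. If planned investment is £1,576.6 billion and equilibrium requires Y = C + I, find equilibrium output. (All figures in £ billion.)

Y = 5730

MPC = (2778.8 − 2113.54)/(3360 − 2213) = 665.26/1147 = 0.58
a = 2113.54 − 0.58(2213) = 830
Equilibrium: Y = 830 + 0.58Y + 1576.6
0.42Y = 2406.6, so Y = 2406.6/0.42 = 5730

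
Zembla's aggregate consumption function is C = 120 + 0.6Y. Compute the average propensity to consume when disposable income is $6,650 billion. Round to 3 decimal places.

APC = 0.618

C = 120 + 0.6(6650) = 4110
APC = C/Y = 4110/6650 = 0.618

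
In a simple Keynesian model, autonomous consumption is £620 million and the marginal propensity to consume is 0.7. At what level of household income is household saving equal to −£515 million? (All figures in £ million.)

Y = 350

S = Y − C = -620 + 0.3Y
-620 + 0.3Y = -515, so 0.3Y = 105 and Y = 350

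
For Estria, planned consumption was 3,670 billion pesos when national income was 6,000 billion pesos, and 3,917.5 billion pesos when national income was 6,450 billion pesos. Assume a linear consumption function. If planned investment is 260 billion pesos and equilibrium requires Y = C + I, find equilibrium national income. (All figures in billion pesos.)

MPC = (3917.5 − 3670)/(6450 − 6000) = 247.5/450 = 0.55
a = 3670 − 0.55(6000) = 370
Equilibrium: Y = 370 + 0.55Y + 260
0.45Y = 630, so Y = 630/0.45 = 1400

Y = 1400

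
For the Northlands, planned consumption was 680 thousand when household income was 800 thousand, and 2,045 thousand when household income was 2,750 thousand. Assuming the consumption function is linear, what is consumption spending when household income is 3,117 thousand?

MPC = (2045 − 680)/(2750 − 800) = 1365/1950 = 0.7
a = 680 − 0.7(800) = 680 − 560 = 120
C = 120 + 0.7(3117) = 120 + 2181.9 = 2301.9

C = 2301.9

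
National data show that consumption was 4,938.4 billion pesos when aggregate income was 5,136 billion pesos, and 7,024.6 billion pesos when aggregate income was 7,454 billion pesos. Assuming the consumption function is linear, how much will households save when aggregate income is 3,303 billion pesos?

MPC = (7024.6 − 4938.4)/(7454 − 5136) = 2086.2/2318 = 0.9
a = 4938.4 − 0.9(5136) = 4938.4 − 4622.4 = 316
C = 316 + 0.9(3303) = 3288.7
S = 3303 − 3288.7 = 14.3

S = 14.3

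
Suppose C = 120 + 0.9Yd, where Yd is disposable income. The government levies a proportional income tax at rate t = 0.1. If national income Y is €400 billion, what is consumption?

Yd = (1 − 0.1)(400) = 0.9(400) = 360
C = 120 + 0.9(360) = 120 + 324 = 444

C = 444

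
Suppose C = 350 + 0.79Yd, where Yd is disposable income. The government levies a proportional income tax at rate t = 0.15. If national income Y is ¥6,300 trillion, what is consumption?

C = 4580.45

Yd = (1 − 0.15)(6300) = 0.85(6300) = 5355
C = 350 + 0.79(5355) = 350 + 4230.45 = 4580.45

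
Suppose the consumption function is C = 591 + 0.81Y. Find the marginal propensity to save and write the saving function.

MPS = 1 − MPC = 1 − 0.81 = 0.19
S = Y − C = -591 + 0.19Y

MPS = 0.19; S = -591 + 0.19Y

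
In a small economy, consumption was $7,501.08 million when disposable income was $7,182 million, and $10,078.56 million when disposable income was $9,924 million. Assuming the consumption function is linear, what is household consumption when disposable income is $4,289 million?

C = 4781.66

MPC = (10078.56 − 7501.08)/(9924 − 7182) = 2577.48/2742 = 0.94
a = 7501.08 − 0.94(7182) = 7501.08 − 6751.08 = 750
C = 750 + 0.94(4289) = 750 + 4031.66 = 4781.66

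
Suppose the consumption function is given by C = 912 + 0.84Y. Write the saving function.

S = Y − C = Y − (912 + 0.84Y) = -912 + (1 − 0.84)Y

S = -912 + 0.16Y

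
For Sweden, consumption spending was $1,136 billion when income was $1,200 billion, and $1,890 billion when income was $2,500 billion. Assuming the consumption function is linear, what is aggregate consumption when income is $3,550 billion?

MPC = (1890 − 1136)/(2500 − 1200) = 754/1300 = 0.58
a = 1136 − 0.58(1200) = 1136 − 696 = 440
C = 440 + 0.58(3550) = 440 + 2059 = 2499

C = 2499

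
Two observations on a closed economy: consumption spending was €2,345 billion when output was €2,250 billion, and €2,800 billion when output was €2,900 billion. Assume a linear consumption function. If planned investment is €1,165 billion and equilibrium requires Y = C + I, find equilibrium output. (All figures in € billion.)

MPC = (2800 − 2345)/(2900 − 2250) = 455/650 = 0.7
a = 2345 − 0.7(2250) = 770
Equilibrium: Y = 770 + 0.7Y + 1165
0.3Y = 1935, so Y = 1935/0.3 = 6450

Y = 6450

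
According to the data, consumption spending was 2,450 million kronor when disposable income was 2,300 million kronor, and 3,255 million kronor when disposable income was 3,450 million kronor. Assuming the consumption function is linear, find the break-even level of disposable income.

MPC = (3255 − 2450)/(3450 − 2300) = 805/1150 = 0.7
a = 2450 − 0.7(2300) = 2450 − 1610 = 840
Break-even: Y = a/(1−MPC) = 840/0.3 = 2800

Y = 2800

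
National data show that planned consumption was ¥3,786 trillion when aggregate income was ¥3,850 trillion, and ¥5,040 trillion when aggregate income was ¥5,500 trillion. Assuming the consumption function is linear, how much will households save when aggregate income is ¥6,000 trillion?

MPC = (5040 − 3786)/(5500 − 3850) = 1254/1650 = 0.76
a = 3786 − 0.76(3850) = 3786 − 2926 = 860
C = 860 + 0.76(6000) = 5420
S = 6000 − 5420 = 580

S = 580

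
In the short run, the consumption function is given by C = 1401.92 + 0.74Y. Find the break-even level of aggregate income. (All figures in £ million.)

Y = 5392

At break-even, C = Y: 1401.92 + 0.74Y = Y
0.26Y = 1401.92, so Y = 1401.92/0.26 = 5392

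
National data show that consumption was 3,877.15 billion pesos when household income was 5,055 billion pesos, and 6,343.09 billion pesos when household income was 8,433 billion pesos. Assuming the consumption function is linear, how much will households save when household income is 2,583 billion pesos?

S = 510.41

MPC = (6343.09 − 3877.15)/(8433 − 5055) = 2465.94/3378 = 0.73
a = 3877.15 − 0.73(5055) = 3877.15 − 3690.15 = 187
C = 187 + 0.73(2583) = 2072.59
S = 2583 − 2072.59 = 510.41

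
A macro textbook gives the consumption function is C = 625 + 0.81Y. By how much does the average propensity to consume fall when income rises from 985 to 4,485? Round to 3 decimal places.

ΔAPC = 0.495

At Y = 985: C = 625 + 0.81(985) = 1422.85, APC = 1422.85/985 = 1.4445
At Y = 4485: C = 4257.85, APC = 4257.85/4485 = 0.9494
Fall in APC = 1.4445 − 0.9494 = 0.4951 ≈ 0.495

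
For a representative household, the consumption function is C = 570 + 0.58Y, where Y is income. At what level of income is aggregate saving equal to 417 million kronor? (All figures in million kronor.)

S = Y − C = -570 + 0.42Y
-570 + 0.42Y = 417, so 0.42Y = 987 and Y = 2350

Y = 2350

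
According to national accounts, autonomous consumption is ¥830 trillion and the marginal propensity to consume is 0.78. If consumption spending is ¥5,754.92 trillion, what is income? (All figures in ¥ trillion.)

Y = 6314

830 + 0.78Y = 5754.92
0.78Y = 4924.92, so Y = 4924.92/0.78 = 6314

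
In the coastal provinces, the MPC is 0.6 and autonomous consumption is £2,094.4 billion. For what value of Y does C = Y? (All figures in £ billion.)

At break-even, C = Y: 2094.4 + 0.6Y = Y
0.4Y = 2094.4, so Y = 2094.4/0.4 = 5236

Y = 5236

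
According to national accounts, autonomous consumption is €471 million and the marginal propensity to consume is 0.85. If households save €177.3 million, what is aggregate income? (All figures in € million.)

Y = 4322

S = Y − C = -471 + 0.15Y
-471 + 0.15Y = 177.3, so 0.15Y = 648.3 and Y = 4322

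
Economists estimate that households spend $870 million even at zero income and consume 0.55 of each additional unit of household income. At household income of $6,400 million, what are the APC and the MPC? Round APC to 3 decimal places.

APC = 0.686; MPC = 0.55

MPC = 0.55 (the slope of the consumption function)
C = 870 + 0.55(6400) = 4390, so APC = 4390/6400 = 0.686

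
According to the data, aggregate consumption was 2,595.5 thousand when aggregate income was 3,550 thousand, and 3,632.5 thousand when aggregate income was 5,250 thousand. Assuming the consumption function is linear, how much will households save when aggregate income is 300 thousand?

S = -313

MPC = (3632.5 − 2595.5)/(5250 − 3550) = 1037/1700 = 0.61
a = 2595.5 − 0.61(3550) = 2595.5 − 2165.5 = 430
C = 430 + 0.61(300) = 613
S = 300 − 613 = -313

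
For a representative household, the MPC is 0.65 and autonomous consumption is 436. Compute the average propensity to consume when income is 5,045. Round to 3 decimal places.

C = 436 + 0.65(5045) = 3715.25
APC = C/Y = 3715.25/5045 = 0.736

APC = 0.736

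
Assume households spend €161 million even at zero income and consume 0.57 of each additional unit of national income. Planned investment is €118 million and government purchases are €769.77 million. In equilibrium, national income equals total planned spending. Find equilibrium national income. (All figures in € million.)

Y = C + I + G = 161 + 0.57Y + 118 + 769.77
Y − 0.57Y = 1048.77
0.43Y = 1048.77, so Y = 1048.77/0.43 = 2439

Y = 2439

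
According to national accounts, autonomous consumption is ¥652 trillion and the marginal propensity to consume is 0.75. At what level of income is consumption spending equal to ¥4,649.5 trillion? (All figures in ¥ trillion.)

Y = 5330

652 + 0.75Y = 4649.5
0.75Y = 3997.5, so Y = 3997.5/0.75 = 5330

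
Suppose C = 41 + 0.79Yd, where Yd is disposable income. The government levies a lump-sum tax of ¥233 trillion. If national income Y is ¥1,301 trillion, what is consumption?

C = 884.72

Yd = Y − T = 1301 − 233 = 1068
C = 41 + 0.79(1068) = 41 + 843.72 = 884.72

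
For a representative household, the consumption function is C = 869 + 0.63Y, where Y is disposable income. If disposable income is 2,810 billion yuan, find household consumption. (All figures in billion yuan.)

C = 869 + 0.63(2810) = 869 + 1770.3 = 2639.3

C = 2639.3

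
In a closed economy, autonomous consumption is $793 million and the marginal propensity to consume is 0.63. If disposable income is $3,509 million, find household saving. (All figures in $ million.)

C = 793 + 0.63(3509) = 793 + 2210.67 = 3003.67
S = Y − C = 3509 − 3003.67 = 505.33

S = 505.33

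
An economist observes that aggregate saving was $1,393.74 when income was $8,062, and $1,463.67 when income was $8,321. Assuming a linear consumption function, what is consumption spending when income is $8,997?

MPS = ΔS/ΔY = (1463.67 − 1393.74)/(8321 − 8062) = 69.93/259 = 0.27
MPC = 1 − MPS = 0.73
Autonomous saving = 1393.74 − 0.27(8062) = -783, so a = 783
C = 783 + 0.73(8997) = 783 + 6567.81 = 7350.81

C = 7350.81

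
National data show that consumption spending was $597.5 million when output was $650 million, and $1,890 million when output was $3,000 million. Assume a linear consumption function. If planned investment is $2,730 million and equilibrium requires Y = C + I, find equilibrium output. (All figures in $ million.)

MPC = (1890 − 597.5)/(3000 − 650) = 1292.5/2350 = 0.55
a = 597.5 − 0.55(650) = 240
Equilibrium: Y = 240 + 0.55Y + 2730
0.45Y = 2970, so Y = 2970/0.45 = 6600

Y = 6600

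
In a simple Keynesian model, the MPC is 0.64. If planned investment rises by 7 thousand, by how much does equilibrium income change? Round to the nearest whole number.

The multiplier is 1/(1 − MPC) = 1/0.36.
ΔY = 7/0.36 = 19.44 ≈ 19

ΔY ≈ 19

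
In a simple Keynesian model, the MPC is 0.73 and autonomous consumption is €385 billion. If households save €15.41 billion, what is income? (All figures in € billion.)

Y = 1483

S = Y − C = -385 + 0.27Y
-385 + 0.27Y = 15.41, so 0.27Y = 400.41 and Y = 1483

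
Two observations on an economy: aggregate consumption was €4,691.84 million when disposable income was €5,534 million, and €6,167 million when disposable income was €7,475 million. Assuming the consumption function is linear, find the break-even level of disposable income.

MPC = (6167 − 4691.84)/(7475 − 5534) = 1475.16/1941 = 0.76
a = 4691.84 − 0.76(5534) = 4691.84 − 4205.84 = 486
Break-even: Y = a/(1−MPC) = 486/0.24 = 2025

Y = 2025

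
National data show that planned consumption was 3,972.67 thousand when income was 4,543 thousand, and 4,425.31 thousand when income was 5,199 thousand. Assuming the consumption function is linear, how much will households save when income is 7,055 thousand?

S = 1349.05

MPC = (4425.31 − 3972.67)/(5199 − 4543) = 452.64/656 = 0.69
a = 3972.67 − 0.69(4543) = 3972.67 − 3134.67 = 838
C = 838 + 0.69(7055) = 5705.95
S = 7055 − 5705.95 = 1349.05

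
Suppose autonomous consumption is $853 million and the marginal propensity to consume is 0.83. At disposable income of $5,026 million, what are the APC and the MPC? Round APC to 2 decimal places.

MPC = 0.83 (the slope of the consumption function)
C = 853 + 0.83(5026) = 5024.58, so APC = 5024.58/5026 = 1.00

APC = 1.00; MPC = 0.83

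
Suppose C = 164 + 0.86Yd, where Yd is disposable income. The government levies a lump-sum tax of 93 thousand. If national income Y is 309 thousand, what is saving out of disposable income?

Yd = Y − T = 309 − 93 = 216
C = 164 + 0.86(216) = 164 + 185.76 = 349.76
S = Yd − C = 216 − 349.76 = -133.76

S = -133.76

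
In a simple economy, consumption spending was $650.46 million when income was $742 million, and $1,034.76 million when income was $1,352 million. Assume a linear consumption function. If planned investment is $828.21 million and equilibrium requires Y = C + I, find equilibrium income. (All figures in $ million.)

MPC = (1034.76 − 650.46)/(1352 − 742) = 384.3/610 = 0.63
a = 650.46 − 0.63(742) = 183
Equilibrium: Y = 183 + 0.63Y + 828.21
0.37Y = 1011.21, so Y = 1011.21/0.37 = 2733

Y = 2733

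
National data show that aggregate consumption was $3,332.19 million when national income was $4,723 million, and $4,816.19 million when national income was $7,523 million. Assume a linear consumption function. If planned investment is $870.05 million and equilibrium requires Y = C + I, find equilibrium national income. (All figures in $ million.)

MPC = (4816.19 − 3332.19)/(7523 − 4723) = 1484/2800 = 0.53
a = 3332.19 − 0.53(4723) = 829
Equilibrium: Y = 829 + 0.53Y + 870.05
0.47Y = 1699.05, so Y = 1699.05/0.47 = 3615

Y = 3615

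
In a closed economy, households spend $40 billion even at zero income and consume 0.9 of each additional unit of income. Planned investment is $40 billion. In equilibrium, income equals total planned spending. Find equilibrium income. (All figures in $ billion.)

Y = C + I = 40 + 0.9Y + 40
Y − 0.9Y = 80
0.1Y = 80, so Y = 80/0.1 = 800

Y = 800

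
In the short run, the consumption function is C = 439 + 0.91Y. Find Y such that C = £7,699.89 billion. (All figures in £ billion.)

439 + 0.91Y = 7699.89
0.91Y = 7260.89, so Y = 7260.89/0.91 = 7979

Y = 7979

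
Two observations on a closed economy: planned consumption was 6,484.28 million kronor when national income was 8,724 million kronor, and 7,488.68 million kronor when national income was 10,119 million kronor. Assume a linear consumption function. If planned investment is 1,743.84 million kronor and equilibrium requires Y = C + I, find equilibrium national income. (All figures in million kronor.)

MPC = (7488.68 − 6484.28)/(10119 − 8724) = 1004.4/1395 = 0.72
a = 6484.28 − 0.72(8724) = 203
Equilibrium: Y = 203 + 0.72Y + 1743.84
0.28Y = 1946.84, so Y = 1946.84/0.28 = 6953

Y = 6953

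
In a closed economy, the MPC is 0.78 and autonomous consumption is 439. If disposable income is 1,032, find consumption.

C = 1243.96

C = 439 + 0.78(1032) = 439 + 804.96 = 1243.96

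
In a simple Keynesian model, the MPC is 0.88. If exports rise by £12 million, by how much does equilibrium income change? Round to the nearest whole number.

ΔY ≈ 100

The multiplier is 1/(1 − MPC) = 1/0.12.
ΔY = 12/0.12 = 100.00 ≈ 100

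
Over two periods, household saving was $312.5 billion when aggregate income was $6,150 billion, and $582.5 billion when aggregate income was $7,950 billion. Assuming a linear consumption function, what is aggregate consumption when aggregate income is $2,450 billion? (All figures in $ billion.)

MPS = ΔS/ΔY = (582.5 − 312.5)/(7950 − 6150) = 270/1800 = 0.15
MPC = 1 − MPS = 0.85
Autonomous saving = 312.5 − 0.15(6150) = -610, so a = 610
C = 610 + 0.85(2450) = 610 + 2082.5 = 2692.5

C = 2692.5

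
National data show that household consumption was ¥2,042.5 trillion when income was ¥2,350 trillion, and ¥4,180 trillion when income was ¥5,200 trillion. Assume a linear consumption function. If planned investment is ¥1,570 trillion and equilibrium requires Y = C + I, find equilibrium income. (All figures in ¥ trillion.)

MPC = (4180 − 2042.5)/(5200 − 2350) = 2137.5/2850 = 0.75
a = 2042.5 − 0.75(2350) = 280
Equilibrium: Y = 280 + 0.75Y + 1570
0.25Y = 1850, so Y = 1850/0.25 = 7400

Y = 7400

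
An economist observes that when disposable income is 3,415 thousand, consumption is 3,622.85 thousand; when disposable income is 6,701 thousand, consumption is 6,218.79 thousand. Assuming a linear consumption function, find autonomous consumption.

MPC = ΔC/ΔY = (6218.79 − 3622.85)/(6701 − 3415) = 2595.94/3286 = 0.79
a = C − MPC·Y = 3622.85 − 0.79(3415) = 3622.85 − 2697.85 = 925

a = 925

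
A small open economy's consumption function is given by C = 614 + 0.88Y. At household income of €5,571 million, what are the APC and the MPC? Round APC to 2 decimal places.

MPC = 0.88 (the slope of the consumption function)
C = 614 + 0.88(5571) = 5516.48, so APC = 5516.48/5571 = 0.99

APC = 0.99; MPC = 0.88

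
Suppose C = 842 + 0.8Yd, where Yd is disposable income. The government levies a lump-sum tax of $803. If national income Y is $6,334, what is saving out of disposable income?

Yd = Y − T = 6334 − 803 = 5531
C = 842 + 0.8(5531) = 842 + 4424.8 = 5266.8
S = Yd − C = 5531 − 5266.8 = 264.2

S = 264.2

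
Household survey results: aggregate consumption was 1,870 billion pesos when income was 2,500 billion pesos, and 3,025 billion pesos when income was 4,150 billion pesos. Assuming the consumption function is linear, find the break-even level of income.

Y = 400

MPC = (3025 − 1870)/(4150 − 2500) = 1155/1650 = 0.7
a = 1870 − 0.7(2500) = 1870 − 1750 = 120
Break-even: Y = a/(1−MPC) = 120/0.3 = 400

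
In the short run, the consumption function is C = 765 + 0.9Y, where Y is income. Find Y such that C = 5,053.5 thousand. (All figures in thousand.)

Y = 4765

765 + 0.9Y = 5053.5
0.9Y = 4288.5, so Y = 4288.5/0.9 = 4765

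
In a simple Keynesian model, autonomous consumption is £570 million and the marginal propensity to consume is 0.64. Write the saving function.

S = Y − C = Y − (570 + 0.64Y) = -570 + (1 − 0.64)Y

S = -570 + 0.36Y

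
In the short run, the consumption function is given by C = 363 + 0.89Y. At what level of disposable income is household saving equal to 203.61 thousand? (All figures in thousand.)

S = Y − C = -363 + 0.11Y
-363 + 0.11Y = 203.61, so 0.11Y = 566.61 and Y = 5151

Y = 5151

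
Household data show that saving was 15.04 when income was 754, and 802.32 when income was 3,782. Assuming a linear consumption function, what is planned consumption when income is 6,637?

C = 5092.38

MPS = ΔS/ΔY = (802.32 − 15.04)/(3782 − 754) = 787.28/3028 = 0.26
MPC = 1 − MPS = 0.74
Autonomous saving = 15.04 − 0.26(754) = -181, so a = 181
C = 181 + 0.74(6637) = 181 + 4911.38 = 5092.38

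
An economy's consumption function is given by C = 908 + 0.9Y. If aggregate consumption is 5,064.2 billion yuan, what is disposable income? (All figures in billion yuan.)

908 + 0.9Y = 5064.2
0.9Y = 4156.2, so Y = 4156.2/0.9 = 4618

Y = 4618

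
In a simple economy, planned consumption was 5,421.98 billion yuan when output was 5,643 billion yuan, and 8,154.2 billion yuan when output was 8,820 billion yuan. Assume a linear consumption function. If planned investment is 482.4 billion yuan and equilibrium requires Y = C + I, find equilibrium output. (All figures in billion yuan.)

Y = 7510

MPC = (8154.2 − 5421.98)/(8820 − 5643) = 2732.22/3177 = 0.86
a = 5421.98 − 0.86(5643) = 569
Equilibrium: Y = 569 + 0.86Y + 482.4
0.14Y = 1051.4, so Y = 1051.4/0.14 = 7510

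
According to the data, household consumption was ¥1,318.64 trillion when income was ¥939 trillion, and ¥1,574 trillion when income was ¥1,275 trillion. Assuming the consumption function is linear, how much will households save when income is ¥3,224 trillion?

S = 168.76

MPC = (1574 − 1318.64)/(1275 − 939) = 255.36/336 = 0.76
a = 1318.64 − 0.76(939) = 1318.64 − 713.64 = 605
C = 605 + 0.76(3224) = 3055.24
S = 3224 − 3055.24 = 168.76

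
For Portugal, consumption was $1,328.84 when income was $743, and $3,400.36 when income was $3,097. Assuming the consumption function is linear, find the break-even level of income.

MPC = (3400.36 − 1328.84)/(3097 − 743) = 2071.52/2354 = 0.88
a = 1328.84 − 0.88(743) = 1328.84 − 653.84 = 675
Break-even: Y = a/(1−MPC) = 675/0.12 = 5625

Y = 5625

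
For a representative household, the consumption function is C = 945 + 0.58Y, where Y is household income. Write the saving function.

S = Y − C = Y − (945 + 0.58Y) = -945 + (1 − 0.58)Y

S = -945 + 0.42Y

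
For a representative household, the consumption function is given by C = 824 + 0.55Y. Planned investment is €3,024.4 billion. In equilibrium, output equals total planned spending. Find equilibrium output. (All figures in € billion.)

Y = C + I = 824 + 0.55Y + 3024.4
Y − 0.55Y = 3848.4
0.45Y = 3848.4, so Y = 3848.4/0.45 = 8552

Y = 8552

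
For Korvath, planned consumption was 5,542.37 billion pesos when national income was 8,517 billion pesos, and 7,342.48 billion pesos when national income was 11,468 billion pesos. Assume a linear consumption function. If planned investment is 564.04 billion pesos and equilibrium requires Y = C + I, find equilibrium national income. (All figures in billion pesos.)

Y = 2336

MPC = (7342.48 − 5542.37)/(11468 − 8517) = 1800.11/2951 = 0.61
a = 5542.37 − 0.61(8517) = 347
Equilibrium: Y = 347 + 0.61Y + 564.04
0.39Y = 911.04, so Y = 911.04/0.39 = 2336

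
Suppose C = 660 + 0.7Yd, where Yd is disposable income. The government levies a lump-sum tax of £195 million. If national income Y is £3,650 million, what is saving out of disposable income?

S = 376.5

Yd = Y − T = 3650 − 195 = 3455
C = 660 + 0.7(3455) = 660 + 2418.5 = 3078.5
S = Yd − C = 3455 − 3078.5 = 376.5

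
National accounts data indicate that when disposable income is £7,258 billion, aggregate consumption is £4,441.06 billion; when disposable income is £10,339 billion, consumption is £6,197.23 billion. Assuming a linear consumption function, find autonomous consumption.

MPC = ΔC/ΔY = (6197.23 − 4441.06)/(10339 − 7258) = 1756.17/3081 = 0.57
a = C − MPC·Y = 4441.06 − 0.57(7258) = 4441.06 − 4137.06 = 304

a = 304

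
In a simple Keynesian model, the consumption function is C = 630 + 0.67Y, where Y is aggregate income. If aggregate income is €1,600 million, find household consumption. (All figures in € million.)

C = 630 + 0.67(1600) = 630 + 1072 = 1702

C = 1702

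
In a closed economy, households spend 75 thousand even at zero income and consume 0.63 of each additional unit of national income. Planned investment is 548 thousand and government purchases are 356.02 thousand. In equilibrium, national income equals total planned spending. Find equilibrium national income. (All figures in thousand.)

Y = C + I + G = 75 + 0.63Y + 548 + 356.02
Y − 0.63Y = 979.02
0.37Y = 979.02, so Y = 979.02/0.37 = 2646

Y = 2646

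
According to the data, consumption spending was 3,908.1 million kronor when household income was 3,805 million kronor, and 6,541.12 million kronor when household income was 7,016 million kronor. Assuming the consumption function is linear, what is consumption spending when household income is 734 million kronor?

C = 1389.88

MPC = (6541.12 − 3908.1)/(7016 − 3805) = 2633.02/3211 = 0.82
a = 3908.1 − 0.82(3805) = 3908.1 − 3120.1 = 788
C = 788 + 0.82(734) = 788 + 601.88 = 1389.88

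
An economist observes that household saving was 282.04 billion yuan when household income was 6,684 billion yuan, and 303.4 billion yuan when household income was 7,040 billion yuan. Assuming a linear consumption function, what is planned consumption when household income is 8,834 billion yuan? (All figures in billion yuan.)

C = 8422.96

MPS = ΔS/ΔY = (303.4 − 282.04)/(7040 − 6684) = 21.36/356 = 0.06
MPC = 1 − MPS = 0.94
Autonomous saving = 282.04 − 0.06(6684) = -119, so a = 119
C = 119 + 0.94(8834) = 119 + 8303.96 = 8422.96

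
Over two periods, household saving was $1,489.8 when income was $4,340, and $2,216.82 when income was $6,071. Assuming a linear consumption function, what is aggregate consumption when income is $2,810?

C = 1962.8

MPS = ΔS/ΔY = (2216.82 − 1489.8)/(6071 − 4340) = 727.02/1731 = 0.42
MPC = 1 − MPS = 0.58
Autonomous saving = 1489.8 − 0.42(4340) = -333, so a = 333
C = 333 + 0.58(2810) = 333 + 1629.8 = 1962.8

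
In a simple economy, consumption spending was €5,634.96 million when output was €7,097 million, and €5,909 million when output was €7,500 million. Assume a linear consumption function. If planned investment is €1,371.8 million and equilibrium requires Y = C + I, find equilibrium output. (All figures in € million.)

MPC = (5909 − 5634.96)/(7500 − 7097) = 274.04/403 = 0.68
a = 5634.96 − 0.68(7097) = 809
Equilibrium: Y = 809 + 0.68Y + 1371.8
0.32Y = 2180.8, so Y = 2180.8/0.32 = 6815

Y = 6815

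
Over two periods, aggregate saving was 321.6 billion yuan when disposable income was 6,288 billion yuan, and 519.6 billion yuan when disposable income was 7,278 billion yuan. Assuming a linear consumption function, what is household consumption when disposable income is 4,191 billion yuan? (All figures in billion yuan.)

C = 4288.8

MPS = ΔS/ΔY = (519.6 − 321.6)/(7278 − 6288) = 198/990 = 0.2
MPC = 1 − MPS = 0.8
Autonomous saving = 321.6 − 0.2(6288) = -936, so a = 936
C = 936 + 0.8(4191) = 936 + 3352.8 = 4288.8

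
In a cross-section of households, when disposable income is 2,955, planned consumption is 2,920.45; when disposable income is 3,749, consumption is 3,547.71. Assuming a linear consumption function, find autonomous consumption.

a = 586

MPC = ΔC/ΔY = (3547.71 − 2920.45)/(3749 − 2955) = 627.26/794 = 0.79
a = C − MPC·Y = 2920.45 − 0.79(2955) = 2920.45 − 2334.45 = 586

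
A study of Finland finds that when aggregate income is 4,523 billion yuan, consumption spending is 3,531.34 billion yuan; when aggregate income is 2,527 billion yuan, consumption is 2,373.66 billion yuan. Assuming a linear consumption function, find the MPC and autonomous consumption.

MPC = ΔC/ΔY = (3531.34 − 2373.66)/(4523 − 2527) = 1157.68/1996 = 0.58
a = C − MPC·Y = 2373.66 − 0.58(2527) = 2373.66 − 1465.66 = 908

MPC = 0.58; a = 908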